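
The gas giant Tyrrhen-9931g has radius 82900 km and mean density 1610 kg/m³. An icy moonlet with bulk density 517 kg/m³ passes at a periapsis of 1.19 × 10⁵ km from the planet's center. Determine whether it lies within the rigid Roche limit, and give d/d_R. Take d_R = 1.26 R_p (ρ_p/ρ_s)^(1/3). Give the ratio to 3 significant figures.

inside; d/d_R ≈ 0.780

d_R = 1.26 × (82900 km) × (1610/517)^(1/3) = 1.525 × 10⁵ km
d/d_R = (1.19 × 10⁵) / (1.525 × 10⁵) = 0.780
Since d/d_R < 1, the body is inside the Roche limit.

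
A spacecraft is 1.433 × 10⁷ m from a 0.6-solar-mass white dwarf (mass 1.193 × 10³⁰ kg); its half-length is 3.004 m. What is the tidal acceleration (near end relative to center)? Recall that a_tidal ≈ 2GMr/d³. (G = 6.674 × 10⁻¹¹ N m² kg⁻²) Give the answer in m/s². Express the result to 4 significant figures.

Δg = 2GMr/d³
   = 2 × (6.674 × 10⁻¹¹) × (1.193 × 10³⁰) × (3.004) / (1.433 × 10⁷)³
   = 1.626 × 10⁻¹ m/s²

1.626 × 10⁻¹ m/s²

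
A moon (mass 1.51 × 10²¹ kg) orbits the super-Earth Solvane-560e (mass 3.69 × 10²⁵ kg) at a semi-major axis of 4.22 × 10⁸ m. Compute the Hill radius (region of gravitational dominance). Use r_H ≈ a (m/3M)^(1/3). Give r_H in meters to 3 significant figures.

1.01 × 10⁷ m

r_H ≈ a (m/3M)^(1/3)
    = (4.22 × 10⁸) × (1.51 × 10²¹ / (3 × 3.69 × 10²⁵))^(1/3)
    = 1.01 × 10⁷ m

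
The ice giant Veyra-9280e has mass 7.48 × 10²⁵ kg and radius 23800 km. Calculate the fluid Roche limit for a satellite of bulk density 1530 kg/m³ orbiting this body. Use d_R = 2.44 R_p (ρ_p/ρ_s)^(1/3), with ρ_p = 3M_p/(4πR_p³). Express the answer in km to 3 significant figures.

ρ_p = 3M_p/(4πR_p³) = 3 × (7.48 × 10²⁵) / (4π × (2.38 × 10⁷ m)³) = 1320 kg/m³
d_R = 2.44 × 23800 km × (1320/1530)^(1/3)
    = 55300 km

55300 km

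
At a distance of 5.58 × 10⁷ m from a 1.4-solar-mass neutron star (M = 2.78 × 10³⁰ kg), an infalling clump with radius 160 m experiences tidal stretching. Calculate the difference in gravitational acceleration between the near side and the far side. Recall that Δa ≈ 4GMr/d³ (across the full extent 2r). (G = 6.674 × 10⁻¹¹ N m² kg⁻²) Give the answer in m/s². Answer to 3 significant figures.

6.83 × 10⁻¹ m/s²

a_tidal = 4GMr/d³
        = 4 × (6.674 × 10⁻¹¹) × (2.78 × 10³⁰) × (160) / (5.58 × 10⁷)³
        = 6.83 × 10⁻¹ m/s²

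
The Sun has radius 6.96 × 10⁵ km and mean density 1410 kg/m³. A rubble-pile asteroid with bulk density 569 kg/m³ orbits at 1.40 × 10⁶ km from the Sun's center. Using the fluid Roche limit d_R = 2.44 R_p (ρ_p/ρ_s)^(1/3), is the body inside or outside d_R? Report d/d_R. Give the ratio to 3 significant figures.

inside; d/d_R ≈ 0.609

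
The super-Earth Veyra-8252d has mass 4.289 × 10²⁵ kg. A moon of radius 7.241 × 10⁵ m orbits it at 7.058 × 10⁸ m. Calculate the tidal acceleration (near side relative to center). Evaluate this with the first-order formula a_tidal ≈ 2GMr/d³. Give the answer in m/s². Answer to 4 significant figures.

1.179 × 10⁻⁵ m/s²

The tidal stretch is the gradient of GM/d² times the body's extent r, hence the 1/d³ dependence.
Δa = 2GMr/d³
   = 2 × (6.674 × 10⁻¹¹) × (4.289 × 10²⁵) × (7.241 × 10⁵) / (7.058 × 10⁸)³
   = 1.179 × 10⁻⁵ m/s²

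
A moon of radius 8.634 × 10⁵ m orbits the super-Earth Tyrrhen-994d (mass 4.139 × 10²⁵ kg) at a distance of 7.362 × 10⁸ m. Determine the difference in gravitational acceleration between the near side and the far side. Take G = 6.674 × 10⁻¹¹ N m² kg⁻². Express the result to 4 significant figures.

2.391 × 10⁻⁵ m/s²

The field gradient is 2GM/d³; across the full diameter 2r the difference is 4GMr/d³.
Δg = 4GMr/d³
   = 4 × (6.674 × 10⁻¹¹) × (4.139 × 10²⁵) × (8.634 × 10⁵) / (7.362 × 10⁸)³
   = 2.391 × 10⁻⁵ m/s²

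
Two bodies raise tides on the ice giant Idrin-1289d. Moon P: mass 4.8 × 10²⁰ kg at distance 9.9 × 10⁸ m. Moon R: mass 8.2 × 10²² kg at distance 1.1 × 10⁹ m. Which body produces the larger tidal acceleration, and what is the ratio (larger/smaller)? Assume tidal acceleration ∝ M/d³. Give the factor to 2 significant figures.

Compare M/d³ for the two perturbers:
Moon P: (4.8 × 10²⁰) / (9.9 × 10⁸)³ = 4.947 × 10⁻⁷
Moon R: (8.2 × 10²²) / (1.1 × 10⁹)³ = 6.161 × 10⁻⁵
Ratio (larger/smaller) = 120

Moon R, by a factor of ≈ 120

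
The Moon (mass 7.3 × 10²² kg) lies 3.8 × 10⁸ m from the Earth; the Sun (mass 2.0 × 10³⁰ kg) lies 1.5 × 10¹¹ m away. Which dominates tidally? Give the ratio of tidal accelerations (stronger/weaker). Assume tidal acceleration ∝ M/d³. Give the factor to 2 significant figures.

Tidal stretch scales as M/d³; compute that for each body.
The Moon: (7.3 × 10²²) / (3.8 × 10⁸)³ = 1.330 × 10⁻³
The Sun: (2.0 × 10³⁰) / (1.5 × 10¹¹)³ = 5.926 × 10⁻⁴
Ratio (larger/smaller) = 2.2

The Moon, by a factor of ≈ 2.2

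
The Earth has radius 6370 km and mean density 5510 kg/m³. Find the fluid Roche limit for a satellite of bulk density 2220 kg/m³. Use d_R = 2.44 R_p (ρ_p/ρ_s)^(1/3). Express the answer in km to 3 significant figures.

d_R = 2.44 × 6370 km × (5510/2220)^(1/3)
    = 21000 km

21000 km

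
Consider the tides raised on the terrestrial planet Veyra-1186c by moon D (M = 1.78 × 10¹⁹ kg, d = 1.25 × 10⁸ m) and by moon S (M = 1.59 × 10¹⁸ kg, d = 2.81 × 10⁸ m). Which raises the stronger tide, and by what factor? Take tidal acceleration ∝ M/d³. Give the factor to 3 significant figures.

Moon D, by a factor of ≈ 127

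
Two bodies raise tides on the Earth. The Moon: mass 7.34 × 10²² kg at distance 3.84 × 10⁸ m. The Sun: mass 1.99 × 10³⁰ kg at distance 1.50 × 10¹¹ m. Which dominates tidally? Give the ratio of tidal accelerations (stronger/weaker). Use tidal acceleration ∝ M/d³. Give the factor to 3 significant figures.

The tide-raising term goes as M/d³ (the gradient of a 1/d² field).
The Moon: (7.34 × 10²²) / (3.84 × 10⁸)³ = 1.296 × 10⁻³
The Sun: (1.99 × 10³⁰) / (1.50 × 10¹¹)³ = 5.896 × 10⁻⁴
Ratio (larger/smaller) = 2.20

The Moon, by a factor of ≈ 2.20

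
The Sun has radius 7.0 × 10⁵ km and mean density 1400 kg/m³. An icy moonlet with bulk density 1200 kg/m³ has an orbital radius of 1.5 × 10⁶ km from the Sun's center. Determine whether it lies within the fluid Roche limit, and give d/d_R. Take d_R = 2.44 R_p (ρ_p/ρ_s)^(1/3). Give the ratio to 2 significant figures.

inside; d/d_R ≈ 0.83

d_R = 2.44 × (7.0 × 10⁵ km) × (1400/1200)^(1/3) = 1.798 × 10⁶ km
d/d_R = (1.5 × 10⁶) / (1.798 × 10⁶) = 0.83
Since d/d_R < 1, the body is inside the Roche limit.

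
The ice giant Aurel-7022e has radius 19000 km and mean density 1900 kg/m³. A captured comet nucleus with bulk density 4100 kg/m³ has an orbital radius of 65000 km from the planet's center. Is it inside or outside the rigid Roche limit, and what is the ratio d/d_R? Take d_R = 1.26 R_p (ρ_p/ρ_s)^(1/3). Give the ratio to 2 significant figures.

outside; d/d_R ≈ 3.5

d_R = 1.26 × (19000 km) × (1900/4100)^(1/3) = 18530 km
d/d_R = (65000) / (18530) = 3.5
Since d/d_R > 1, the body is outside the Roche limit.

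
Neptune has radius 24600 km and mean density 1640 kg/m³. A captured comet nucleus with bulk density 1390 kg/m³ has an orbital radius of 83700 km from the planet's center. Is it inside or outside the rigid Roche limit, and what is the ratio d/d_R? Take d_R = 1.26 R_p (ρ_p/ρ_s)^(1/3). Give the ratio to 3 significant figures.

d_R = 1.26 × (24600 km) × (1640/1390)^(1/3) = 32750 km
d/d_R = (83700) / (32750) = 2.56
Since d/d_R > 1, the body is outside the Roche limit.

outside; d/d_R ≈ 2.56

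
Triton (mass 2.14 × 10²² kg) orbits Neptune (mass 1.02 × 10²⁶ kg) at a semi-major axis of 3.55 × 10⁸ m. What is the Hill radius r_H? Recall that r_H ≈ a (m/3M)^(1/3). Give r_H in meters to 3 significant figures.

1.46 × 10⁷ m

r_H ≈ a (m/3M)^(1/3)
    = (3.55 × 10⁸) × (2.14 × 10²² / (3 × 1.02 × 10²⁶))^(1/3)
    = 1.46 × 10⁷ m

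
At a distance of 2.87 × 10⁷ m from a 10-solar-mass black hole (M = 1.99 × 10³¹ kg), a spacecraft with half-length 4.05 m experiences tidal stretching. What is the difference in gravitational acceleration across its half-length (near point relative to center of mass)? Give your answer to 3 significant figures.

4.55 × 10⁻¹ m/s²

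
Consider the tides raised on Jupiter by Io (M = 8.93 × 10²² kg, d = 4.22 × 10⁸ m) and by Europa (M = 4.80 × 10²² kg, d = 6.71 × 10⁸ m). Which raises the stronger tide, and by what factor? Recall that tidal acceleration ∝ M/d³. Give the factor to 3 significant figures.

Io, by a factor of ≈ 7.48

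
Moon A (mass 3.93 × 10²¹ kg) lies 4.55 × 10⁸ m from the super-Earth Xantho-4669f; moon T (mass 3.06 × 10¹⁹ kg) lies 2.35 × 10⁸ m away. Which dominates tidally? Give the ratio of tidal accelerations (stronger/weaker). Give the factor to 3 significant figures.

Moon A, by a factor of ≈ 17.7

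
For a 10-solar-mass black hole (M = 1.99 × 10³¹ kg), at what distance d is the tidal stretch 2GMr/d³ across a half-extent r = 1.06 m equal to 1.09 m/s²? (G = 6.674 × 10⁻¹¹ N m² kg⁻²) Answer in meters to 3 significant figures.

2GMr/d³ = a_tidal  ⇒  d = (2GMr / a_tidal)^(1/3)
d = (2 × 6.674×10⁻¹¹ × (1.99 × 10³¹) × (1.06) / (1.09))^(1/3)
  = 1.37 × 10⁷ m

1.37 × 10⁷ m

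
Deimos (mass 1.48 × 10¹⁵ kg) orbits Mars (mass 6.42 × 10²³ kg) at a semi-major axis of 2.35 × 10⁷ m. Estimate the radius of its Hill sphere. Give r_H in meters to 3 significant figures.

2.15 × 10⁴ m

r_H ≈ a (m/3M)^(1/3)
    = (2.35 × 10⁷) × (1.48 × 10¹⁵ / (3 × 6.42 × 10²³))^(1/3)
    = 2.15 × 10⁴ m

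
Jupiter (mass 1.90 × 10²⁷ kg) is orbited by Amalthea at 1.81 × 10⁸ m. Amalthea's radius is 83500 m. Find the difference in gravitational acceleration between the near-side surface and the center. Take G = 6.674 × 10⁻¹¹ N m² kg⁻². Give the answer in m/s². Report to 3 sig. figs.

3.57 × 10⁻³ m/s²

Differencing GM/(d−r)² and GM/d² to first order in r/d gives 2GMr/d³.
Δg = 2GMr/d³
   = 2 × (6.674 × 10⁻¹¹) × (1.90 × 10²⁷) × (83500) / (1.81 × 10⁸)³
   = 3.57 × 10⁻³ m/s²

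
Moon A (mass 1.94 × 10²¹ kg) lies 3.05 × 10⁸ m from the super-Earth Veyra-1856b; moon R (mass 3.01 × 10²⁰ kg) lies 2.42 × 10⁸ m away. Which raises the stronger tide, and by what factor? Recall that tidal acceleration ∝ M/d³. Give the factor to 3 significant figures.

Tidal stretch scales as M/d³; compute that for each body.
Moon A: (1.94 × 10²¹) / (3.05 × 10⁸)³ = 6.838 × 10⁻⁵
Moon R: (3.01 × 10²⁰) / (2.42 × 10⁸)³ = 2.124 × 10⁻⁵
Ratio (larger/smaller) = 3.22

Moon A, by a factor of ≈ 3.22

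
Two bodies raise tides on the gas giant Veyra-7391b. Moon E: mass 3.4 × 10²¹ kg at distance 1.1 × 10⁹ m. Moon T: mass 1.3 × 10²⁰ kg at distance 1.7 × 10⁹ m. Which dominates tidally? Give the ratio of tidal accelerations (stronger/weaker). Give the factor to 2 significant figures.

The tide-raising term goes as M/d³ (the gradient of a 1/d² field).
Moon E: (3.4 × 10²¹) / (1.1 × 10⁹)³ = 2.554 × 10⁻⁶
Moon T: (1.3 × 10²⁰) / (1.7 × 10⁹)³ = 2.646 × 10⁻⁸
Ratio (larger/smaller) = 97

Moon E, by a factor of ≈ 97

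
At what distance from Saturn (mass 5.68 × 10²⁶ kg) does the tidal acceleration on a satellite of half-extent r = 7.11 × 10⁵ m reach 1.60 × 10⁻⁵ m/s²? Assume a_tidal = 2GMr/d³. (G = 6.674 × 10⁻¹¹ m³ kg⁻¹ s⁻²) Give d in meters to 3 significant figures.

1.50 × 10⁹ m

2GMr/d³ = a_tidal  ⇒  d = (2GMr / a_tidal)^(1/3)
d = (2 × 6.674×10⁻¹¹ × (5.68 × 10²⁶) × (7.11 × 10⁵) / (1.60 × 10⁻⁵))^(1/3)
  = 1.50 × 10⁹ m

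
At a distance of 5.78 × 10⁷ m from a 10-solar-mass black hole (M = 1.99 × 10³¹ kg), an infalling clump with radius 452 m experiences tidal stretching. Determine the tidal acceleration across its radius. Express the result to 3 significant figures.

6.22 m/s²

Differencing GM/(d−r)² and GM/d² to first order in r/d gives 2GMr/d³.
a_tidal = 2GMr/d³
        = 2 × (6.674 × 10⁻¹¹) × (1.99 × 10³¹) × (452) / (5.78 × 10⁷)³
        = 6.22 m/s²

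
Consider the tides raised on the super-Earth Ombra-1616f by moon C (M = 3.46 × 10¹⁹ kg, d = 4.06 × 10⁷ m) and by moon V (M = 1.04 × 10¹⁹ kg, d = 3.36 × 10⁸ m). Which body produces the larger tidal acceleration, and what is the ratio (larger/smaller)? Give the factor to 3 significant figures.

Moon C, by a factor of ≈ 1890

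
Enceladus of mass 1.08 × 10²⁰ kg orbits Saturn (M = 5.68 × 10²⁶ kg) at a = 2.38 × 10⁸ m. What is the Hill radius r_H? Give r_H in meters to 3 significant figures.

r_H ≈ a (m/3M)^(1/3)
    = (2.38 × 10⁸) × (1.08 × 10²⁰ / (3 × 5.68 × 10²⁶))^(1/3)
    = 9.49 × 10⁵ m

9.49 × 10⁵ m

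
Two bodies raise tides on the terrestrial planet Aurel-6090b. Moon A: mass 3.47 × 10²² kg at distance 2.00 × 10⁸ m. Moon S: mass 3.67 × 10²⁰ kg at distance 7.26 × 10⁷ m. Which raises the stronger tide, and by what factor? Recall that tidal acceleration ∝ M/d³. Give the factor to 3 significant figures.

Compare M/d³ for the two perturbers:
Moon A: (3.47 × 10²²) / (2.00 × 10⁸)³ = 4.338 × 10⁻³
Moon S: (3.67 × 10²⁰) / (7.26 × 10⁷)³ = 9.591 × 10⁻⁴
Ratio (larger/smaller) = 4.52

Moon A, by a factor of ≈ 4.52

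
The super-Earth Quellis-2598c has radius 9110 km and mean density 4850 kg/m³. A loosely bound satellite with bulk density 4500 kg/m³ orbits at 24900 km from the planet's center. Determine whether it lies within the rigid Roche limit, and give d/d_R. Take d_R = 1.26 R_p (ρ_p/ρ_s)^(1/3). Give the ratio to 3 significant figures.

d_R = 1.26 × (9110 km) × (4850/4500)^(1/3) = 11770 km
d/d_R = (24900) / (11770) = 2.12
Since d/d_R > 1, the body is outside the Roche limit.

outside; d/d_R ≈ 2.12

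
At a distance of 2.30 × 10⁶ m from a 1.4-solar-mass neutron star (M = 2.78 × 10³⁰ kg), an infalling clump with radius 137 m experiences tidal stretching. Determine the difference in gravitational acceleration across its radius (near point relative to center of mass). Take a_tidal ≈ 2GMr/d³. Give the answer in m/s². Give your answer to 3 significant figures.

The tidal stretch is the gradient of GM/d² times the body's extent r, hence the 1/d³ dependence.
Δg = 2GMr/d³
   = 2 × (6.674 × 10⁻¹¹) × (2.78 × 10³⁰) × (137) / (2.30 × 10⁶)³
   = 4.18 × 10³ m/s²

4.18 × 10³ m/s²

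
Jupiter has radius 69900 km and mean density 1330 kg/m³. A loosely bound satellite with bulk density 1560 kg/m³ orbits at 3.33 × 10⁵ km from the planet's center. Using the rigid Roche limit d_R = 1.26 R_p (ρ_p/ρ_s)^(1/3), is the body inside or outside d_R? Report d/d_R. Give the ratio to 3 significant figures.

outside; d/d_R ≈ 3.99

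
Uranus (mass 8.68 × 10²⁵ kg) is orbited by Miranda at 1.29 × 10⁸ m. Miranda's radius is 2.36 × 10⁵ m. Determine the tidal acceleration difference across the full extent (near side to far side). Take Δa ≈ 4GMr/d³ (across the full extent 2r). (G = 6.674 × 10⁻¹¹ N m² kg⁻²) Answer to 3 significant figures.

The field gradient is 2GM/d³; across the full diameter 2r the difference is 4GMr/d³.
Δa = 4GMr/d³
   = 4 × (6.674 × 10⁻¹¹) × (8.68 × 10²⁵) × (2.36 × 10⁵) / (1.29 × 10⁸)³
   = 2.55 × 10⁻³ m/s²

2.55 × 10⁻³ m/s²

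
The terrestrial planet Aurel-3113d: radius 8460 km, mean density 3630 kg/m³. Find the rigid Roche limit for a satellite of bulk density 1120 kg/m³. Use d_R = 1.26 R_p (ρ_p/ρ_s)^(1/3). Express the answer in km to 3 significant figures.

15800 km

d_R = 1.26 × 8460 km × (3630/1120)^(1/3)
    = 15800 km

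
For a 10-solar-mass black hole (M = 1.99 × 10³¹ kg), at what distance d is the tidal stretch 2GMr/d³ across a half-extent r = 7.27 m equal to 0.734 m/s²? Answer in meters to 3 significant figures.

2GMr/d³ = a_tidal  ⇒  d = (2GMr / a_tidal)^(1/3)
d = (2 × 6.674×10⁻¹¹ × (1.99 × 10³¹) × (7.27) / (0.734))^(1/3)
  = 2.97 × 10⁷ m

2.97 × 10⁷ m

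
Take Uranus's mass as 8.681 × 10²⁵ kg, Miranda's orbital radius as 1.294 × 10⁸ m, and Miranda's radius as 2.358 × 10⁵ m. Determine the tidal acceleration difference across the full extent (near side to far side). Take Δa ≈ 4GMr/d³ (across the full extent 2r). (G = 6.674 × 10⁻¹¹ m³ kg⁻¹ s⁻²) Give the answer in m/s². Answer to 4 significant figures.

Δg = 4GMr/d³
   = 4 × (6.674 × 10⁻¹¹) × (8.681 × 10²⁵) × (2.358 × 10⁵) / (1.294 × 10⁸)³
   = 2.522 × 10⁻³ m/s²

2.522 × 10⁻³ m/s²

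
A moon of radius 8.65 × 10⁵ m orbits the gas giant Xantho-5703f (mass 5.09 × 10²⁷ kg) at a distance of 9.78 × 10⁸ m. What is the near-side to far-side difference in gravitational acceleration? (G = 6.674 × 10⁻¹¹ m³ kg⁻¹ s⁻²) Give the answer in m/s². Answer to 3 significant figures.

1.26 × 10⁻³ m/s²

Δg = 4GMr/d³
   = 4 × (6.674 × 10⁻¹¹) × (5.09 × 10²⁷) × (8.65 × 10⁵) / (9.78 × 10⁸)³
   = 1.26 × 10⁻³ m/s²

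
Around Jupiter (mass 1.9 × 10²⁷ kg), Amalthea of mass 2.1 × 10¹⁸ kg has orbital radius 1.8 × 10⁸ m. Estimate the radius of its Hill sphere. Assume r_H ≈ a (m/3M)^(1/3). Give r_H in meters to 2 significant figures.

r_H ≈ a (m/3M)^(1/3)
    = (1.8 × 10⁸) × (2.1 × 10¹⁸ / (3 × 1.9 × 10²⁷))^(1/3)
    = 1.3 × 10⁵ m

1.3 × 10⁵ m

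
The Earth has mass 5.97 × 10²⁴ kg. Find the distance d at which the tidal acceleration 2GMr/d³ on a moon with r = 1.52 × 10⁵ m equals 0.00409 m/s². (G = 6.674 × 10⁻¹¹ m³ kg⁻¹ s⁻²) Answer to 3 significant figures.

3.09 × 10⁷ m

2GMr/d³ = a_tidal  ⇒  d = (2GMr / a_tidal)^(1/3)
d = (2 × 6.674×10⁻¹¹ × (5.97 × 10²⁴) × (1.52 × 10⁵) / (0.00409))^(1/3)
  = 3.09 × 10⁷ m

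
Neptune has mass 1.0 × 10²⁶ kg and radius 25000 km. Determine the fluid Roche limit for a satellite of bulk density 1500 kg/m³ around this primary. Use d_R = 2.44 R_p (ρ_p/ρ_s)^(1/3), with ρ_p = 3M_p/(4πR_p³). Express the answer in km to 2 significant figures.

ρ_p = 3M_p/(4πR_p³) = 3 × (1.0 × 10²⁶) / (4π × (2.5 × 10⁷ m)³) = 1500 kg/m³
d_R = 2.44 × 25000 km × (1500/1500)^(1/3)
    = 61000 km

61000 km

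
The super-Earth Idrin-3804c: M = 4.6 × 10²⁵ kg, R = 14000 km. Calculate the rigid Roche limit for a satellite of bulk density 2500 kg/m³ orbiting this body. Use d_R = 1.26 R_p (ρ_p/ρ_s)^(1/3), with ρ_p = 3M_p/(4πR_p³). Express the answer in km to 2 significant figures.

ρ_p = 3M_p/(4πR_p³) = 3 × (4.6 × 10²⁵) / (4π × (1.4 × 10⁷ m)³) = 4000 kg/m³
d_R = 1.26 × 14000 km × (4000/2500)^(1/3)
    = 21000 km

21000 km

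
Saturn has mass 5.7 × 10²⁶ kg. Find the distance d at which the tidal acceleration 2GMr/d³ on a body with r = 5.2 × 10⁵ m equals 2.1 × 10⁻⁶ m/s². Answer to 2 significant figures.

2GMr/d³ = a_tidal  ⇒  d = (2GMr / a_tidal)^(1/3)
d = (2 × 6.674×10⁻¹¹ × (5.7 × 10²⁶) × (5.2 × 10⁵) / (2.1 × 10⁻⁶))^(1/3)
  = 2.7 × 10⁹ m

2.7 × 10⁹ m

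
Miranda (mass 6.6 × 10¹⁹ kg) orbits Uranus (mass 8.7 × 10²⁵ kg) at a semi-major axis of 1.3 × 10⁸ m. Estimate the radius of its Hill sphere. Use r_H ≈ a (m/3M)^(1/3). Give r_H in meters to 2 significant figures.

8.2 × 10⁵ m

r_H ≈ a (m/3M)^(1/3)
    = (1.3 × 10⁸) × (6.6 × 10¹⁹ / (3 × 8.7 × 10²⁵))^(1/3)
    = 8.2 × 10⁵ m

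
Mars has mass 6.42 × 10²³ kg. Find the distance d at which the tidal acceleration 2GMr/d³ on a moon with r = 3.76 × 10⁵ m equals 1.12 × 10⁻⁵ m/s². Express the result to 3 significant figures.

2GMr/d³ = a_tidal  ⇒  d = (2GMr / a_tidal)^(1/3)
d = (2 × 6.674×10⁻¹¹ × (6.42 × 10²³) × (3.76 × 10⁵) / (1.12 × 10⁻⁵))^(1/3)
  = 1.42 × 10⁸ m

1.42 × 10⁸ m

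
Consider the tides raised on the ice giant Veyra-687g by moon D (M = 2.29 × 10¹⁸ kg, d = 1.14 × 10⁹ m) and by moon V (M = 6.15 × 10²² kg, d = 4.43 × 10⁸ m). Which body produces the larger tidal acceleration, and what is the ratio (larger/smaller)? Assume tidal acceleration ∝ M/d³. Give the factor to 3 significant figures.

Tidal stretch scales as M/d³; compute that for each body.
Moon D: (2.29 × 10¹⁸) / (1.14 × 10⁹)³ = 1.546 × 10⁻⁹
Moon V: (6.15 × 10²²) / (4.43 × 10⁸)³ = 7.074 × 10⁻⁴
Ratio (larger/smaller) = 4.58 × 10⁵

Moon V, by a factor of ≈ 4.58 × 10⁵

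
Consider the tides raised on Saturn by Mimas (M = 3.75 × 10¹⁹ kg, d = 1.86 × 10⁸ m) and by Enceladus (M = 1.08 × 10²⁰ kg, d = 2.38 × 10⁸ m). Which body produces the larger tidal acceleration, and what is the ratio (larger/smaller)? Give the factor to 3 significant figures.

Enceladus, by a factor of ≈ 1.37

Tidal stretch scales as M/d³; compute that for each body.
Mimas: (3.75 × 10¹⁹) / (1.86 × 10⁸)³ = 5.828 × 10⁻⁶
Enceladus: (1.08 × 10²⁰) / (2.38 × 10⁸)³ = 8.011 × 10⁻⁶
Ratio (larger/smaller) = 1.37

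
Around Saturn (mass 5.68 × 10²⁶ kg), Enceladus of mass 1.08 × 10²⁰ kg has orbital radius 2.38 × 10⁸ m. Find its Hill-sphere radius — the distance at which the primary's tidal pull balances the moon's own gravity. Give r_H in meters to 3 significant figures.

9.49 × 10⁵ m

r_H ≈ a (m/3M)^(1/3)
    = (2.38 × 10⁸) × (1.08 × 10²⁰ / (3 × 5.68 × 10²⁶))^(1/3)
    = 9.49 × 10⁵ m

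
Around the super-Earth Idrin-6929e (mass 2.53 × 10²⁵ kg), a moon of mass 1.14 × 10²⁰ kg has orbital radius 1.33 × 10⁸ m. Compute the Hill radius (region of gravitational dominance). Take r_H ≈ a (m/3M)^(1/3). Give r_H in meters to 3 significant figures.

r_H ≈ a (m/3M)^(1/3)
    = (1.33 × 10⁸) × (1.14 × 10²⁰ / (3 × 2.53 × 10²⁵))^(1/3)
    = 1.52 × 10⁶ m

1.52 × 10⁶ m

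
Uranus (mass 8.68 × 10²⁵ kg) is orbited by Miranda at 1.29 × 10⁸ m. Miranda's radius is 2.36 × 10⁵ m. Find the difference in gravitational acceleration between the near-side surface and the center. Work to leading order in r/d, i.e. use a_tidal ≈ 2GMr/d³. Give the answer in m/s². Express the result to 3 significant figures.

1.27 × 10⁻³ m/s²

Δg = 2GMr/d³
   = 2 × (6.674 × 10⁻¹¹) × (8.68 × 10²⁵) × (2.36 × 10⁵) / (1.29 × 10⁸)³
   = 1.27 × 10⁻³ m/s²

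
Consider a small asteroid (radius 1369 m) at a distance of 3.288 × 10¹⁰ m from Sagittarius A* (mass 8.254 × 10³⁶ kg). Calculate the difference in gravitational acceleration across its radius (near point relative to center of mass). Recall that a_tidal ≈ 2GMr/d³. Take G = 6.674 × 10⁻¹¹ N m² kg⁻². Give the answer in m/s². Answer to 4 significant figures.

4.243 × 10⁻² m/s²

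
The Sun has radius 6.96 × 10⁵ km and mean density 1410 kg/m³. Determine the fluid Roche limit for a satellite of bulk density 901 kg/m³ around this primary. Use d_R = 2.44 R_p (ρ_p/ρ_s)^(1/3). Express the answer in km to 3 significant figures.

1.97 × 10⁶ km

d_R = 2.44 × 6.96 × 10⁵ km × (1410/901)^(1/3)
    = 1.97 × 10⁶ km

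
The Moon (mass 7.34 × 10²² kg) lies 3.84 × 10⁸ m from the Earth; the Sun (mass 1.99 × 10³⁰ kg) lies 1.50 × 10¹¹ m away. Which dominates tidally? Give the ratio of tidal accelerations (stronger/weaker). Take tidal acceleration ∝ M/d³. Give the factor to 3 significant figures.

The Moon, by a factor of ≈ 2.20

The tide-raising term goes as M/d³ (the gradient of a 1/d² field).
The Moon: (7.34 × 10²²) / (3.84 × 10⁸)³ = 1.296 × 10⁻³
The Sun: (1.99 × 10³⁰) / (1.50 × 10¹¹)³ = 5.896 × 10⁻⁴
Ratio (larger/smaller) = 2.20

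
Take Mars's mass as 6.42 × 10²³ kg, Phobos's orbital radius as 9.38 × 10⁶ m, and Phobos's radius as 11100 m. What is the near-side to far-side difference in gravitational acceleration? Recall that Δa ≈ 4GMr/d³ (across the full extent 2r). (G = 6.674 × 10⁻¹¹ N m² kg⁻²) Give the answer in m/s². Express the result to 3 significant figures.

Differencing GM/(d−r)² and GM/(d+r)² to first order in r/d gives 4GMr/d³.
Δg = 4GMr/d³
   = 4 × (6.674 × 10⁻¹¹) × (6.42 × 10²³) × (11100) / (9.38 × 10⁶)³
   = 2.31 × 10⁻³ m/s²

2.31 × 10⁻³ m/s²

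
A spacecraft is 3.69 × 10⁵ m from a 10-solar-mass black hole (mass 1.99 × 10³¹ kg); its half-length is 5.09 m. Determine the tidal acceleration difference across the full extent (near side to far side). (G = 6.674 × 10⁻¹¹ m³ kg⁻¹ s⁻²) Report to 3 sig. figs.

5.38 × 10⁵ m/s²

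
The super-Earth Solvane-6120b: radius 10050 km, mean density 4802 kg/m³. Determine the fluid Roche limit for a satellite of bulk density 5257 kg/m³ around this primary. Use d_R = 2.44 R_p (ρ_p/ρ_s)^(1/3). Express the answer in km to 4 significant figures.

23790 km

d_R = 2.44 × 10050 km × (4802/5257)^(1/3)
    = 23790 km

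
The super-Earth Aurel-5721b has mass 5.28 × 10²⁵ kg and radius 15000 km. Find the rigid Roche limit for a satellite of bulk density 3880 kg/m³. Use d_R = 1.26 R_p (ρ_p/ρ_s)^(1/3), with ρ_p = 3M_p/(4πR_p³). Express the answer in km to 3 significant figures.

ρ_p = 3M_p/(4πR_p³) = 3 × (5.28 × 10²⁵) / (4π × (1.50 × 10⁷ m)³) = 3730 kg/m³
d_R = 1.26 × 15000 km × (3730/3880)^(1/3)
    = 18700 km

18700 km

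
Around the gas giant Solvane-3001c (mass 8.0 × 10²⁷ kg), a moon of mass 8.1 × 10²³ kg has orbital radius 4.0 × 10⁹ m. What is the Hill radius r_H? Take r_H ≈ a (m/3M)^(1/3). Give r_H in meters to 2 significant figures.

r_H ≈ a (m/3M)^(1/3)
    = (4.0 × 10⁹) × (8.1 × 10²³ / (3 × 8.0 × 10²⁷))^(1/3)
    = 1.3 × 10⁸ m

1.3 × 10⁸ m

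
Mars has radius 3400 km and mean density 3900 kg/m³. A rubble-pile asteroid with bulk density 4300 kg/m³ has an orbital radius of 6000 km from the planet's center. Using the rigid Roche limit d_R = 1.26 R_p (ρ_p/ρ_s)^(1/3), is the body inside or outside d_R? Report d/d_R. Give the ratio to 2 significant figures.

outside; d/d_R ≈ 1.4

d_R = 1.26 × (3400 km) × (3900/4300)^(1/3) = 4147 km
d/d_R = (6000) / (4147) = 1.4
Since d/d_R > 1, the body is outside the Roche limit.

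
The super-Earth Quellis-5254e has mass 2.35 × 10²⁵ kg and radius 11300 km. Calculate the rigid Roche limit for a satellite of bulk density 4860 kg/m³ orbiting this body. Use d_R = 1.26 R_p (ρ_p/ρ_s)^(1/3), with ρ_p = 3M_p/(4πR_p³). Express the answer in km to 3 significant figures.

13200 km

ρ_p = 3M_p/(4πR_p³) = 3 × (2.35 × 10²⁵) / (4π × (1.13 × 10⁷ m)³) = 3890 kg/m³
d_R = 1.26 × 11300 km × (3890/4860)^(1/3)
    = 13200 km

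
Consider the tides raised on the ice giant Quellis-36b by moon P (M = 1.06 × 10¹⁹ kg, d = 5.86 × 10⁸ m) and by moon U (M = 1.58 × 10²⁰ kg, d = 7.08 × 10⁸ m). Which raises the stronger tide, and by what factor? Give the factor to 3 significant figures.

Moon U, by a factor of ≈ 8.45

Compare M/d³ for the two perturbers:
Moon P: (1.06 × 10¹⁹) / (5.86 × 10⁸)³ = 5.268 × 10⁻⁸
Moon U: (1.58 × 10²⁰) / (7.08 × 10⁸)³ = 4.452 × 10⁻⁷
Ratio (larger/smaller) = 8.45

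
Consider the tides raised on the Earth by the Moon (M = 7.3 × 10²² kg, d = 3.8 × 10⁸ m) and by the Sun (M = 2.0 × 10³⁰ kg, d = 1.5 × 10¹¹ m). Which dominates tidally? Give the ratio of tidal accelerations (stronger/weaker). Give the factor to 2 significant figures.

The Moon, by a factor of ≈ 2.2

Tidal acceleration ∝ M/d³, so compare M/d³ for each.
The Moon: (7.3 × 10²²) / (3.8 × 10⁸)³ = 1.330 × 10⁻³
The Sun: (2.0 × 10³⁰) / (1.5 × 10¹¹)³ = 5.926 × 10⁻⁴
Ratio (larger/smaller) = 2.2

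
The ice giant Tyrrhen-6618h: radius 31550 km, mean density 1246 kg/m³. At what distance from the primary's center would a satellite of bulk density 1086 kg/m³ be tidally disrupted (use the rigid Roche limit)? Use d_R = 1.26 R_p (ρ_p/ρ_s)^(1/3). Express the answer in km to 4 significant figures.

41620 km

d_R = 1.26 × 31550 km × (1246/1086)^(1/3)
    = 41620 km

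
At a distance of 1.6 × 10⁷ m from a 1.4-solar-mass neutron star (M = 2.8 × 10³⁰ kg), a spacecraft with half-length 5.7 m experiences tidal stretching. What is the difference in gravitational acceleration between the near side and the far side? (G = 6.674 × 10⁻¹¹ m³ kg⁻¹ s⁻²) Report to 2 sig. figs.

Near-to-far spans 2r, so the tidal difference is twice the near-to-center value: 4GMr/d³.
a_tidal = 4GMr/d³
        = 4 × (6.674 × 10⁻¹¹) × (2.8 × 10³⁰) × (5.7) / (1.6 × 10⁷)³
        = 1.0 m/s²

1.0 m/s²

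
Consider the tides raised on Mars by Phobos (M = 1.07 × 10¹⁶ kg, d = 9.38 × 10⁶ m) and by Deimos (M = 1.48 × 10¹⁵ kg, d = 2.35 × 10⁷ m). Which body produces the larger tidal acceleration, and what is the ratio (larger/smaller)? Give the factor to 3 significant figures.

Phobos, by a factor of ≈ 114

Compare M/d³ for the two perturbers:
Phobos: (1.07 × 10¹⁶) / (9.38 × 10⁶)³ = 1.297 × 10⁻⁵
Deimos: (1.48 × 10¹⁵) / (2.35 × 10⁷)³ = 1.140 × 10⁻⁷
Ratio (larger/smaller) = 114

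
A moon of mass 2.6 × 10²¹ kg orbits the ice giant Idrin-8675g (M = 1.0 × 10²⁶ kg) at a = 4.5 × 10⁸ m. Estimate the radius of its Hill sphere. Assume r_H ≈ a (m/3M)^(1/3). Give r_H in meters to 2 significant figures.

9.2 × 10⁶ m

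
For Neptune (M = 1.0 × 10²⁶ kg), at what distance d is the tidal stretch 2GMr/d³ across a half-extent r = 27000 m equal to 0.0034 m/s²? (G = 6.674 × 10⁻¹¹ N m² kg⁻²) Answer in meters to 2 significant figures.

4.7 × 10⁷ m

2GMr/d³ = a_tidal  ⇒  d = (2GMr / a_tidal)^(1/3)
d = (2 × 6.674×10⁻¹¹ × (1.0 × 10²⁶) × (27000) / (0.0034))^(1/3)
  = 4.7 × 10⁷ m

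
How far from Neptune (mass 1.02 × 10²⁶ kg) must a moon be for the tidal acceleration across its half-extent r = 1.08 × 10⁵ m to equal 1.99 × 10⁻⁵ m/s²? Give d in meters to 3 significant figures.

2GMr/d³ = a_tidal  ⇒  d = (2GMr / a_tidal)^(1/3)
d = (2 × 6.674×10⁻¹¹ × (1.02 × 10²⁶) × (1.08 × 10⁵) / (1.99 × 10⁻⁵))^(1/3)
  = 4.20 × 10⁸ m

4.20 × 10⁸ m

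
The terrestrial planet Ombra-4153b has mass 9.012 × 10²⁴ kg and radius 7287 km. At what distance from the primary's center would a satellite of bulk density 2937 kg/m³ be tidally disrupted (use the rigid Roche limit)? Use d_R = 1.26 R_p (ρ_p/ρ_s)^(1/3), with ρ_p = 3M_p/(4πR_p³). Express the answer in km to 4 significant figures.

ρ_p = 3M_p/(4πR_p³) = 3 × (9.012 × 10²⁴) / (4π × (7.287 × 10⁶ m)³) = 5560 kg/m³
d_R = 1.26 × 7287 km × (5560/2937)^(1/3)
    = 11360 km

11360 km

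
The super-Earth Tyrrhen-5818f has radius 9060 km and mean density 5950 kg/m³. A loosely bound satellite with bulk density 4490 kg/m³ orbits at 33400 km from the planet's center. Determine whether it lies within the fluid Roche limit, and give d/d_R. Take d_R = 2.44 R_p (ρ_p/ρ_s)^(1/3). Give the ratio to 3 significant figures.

outside; d/d_R ≈ 1.38

d_R = 2.44 × (9060 km) × (5950/4490)^(1/3) = 24280 km
d/d_R = (33400) / (24280) = 1.38
Since d/d_R > 1, the body is outside the Roche limit.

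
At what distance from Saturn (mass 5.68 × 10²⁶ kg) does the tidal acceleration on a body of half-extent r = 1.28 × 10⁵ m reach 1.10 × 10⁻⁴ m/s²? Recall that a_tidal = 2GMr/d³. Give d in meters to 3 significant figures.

4.45 × 10⁸ m

2GMr/d³ = a_tidal  ⇒  d = (2GMr / a_tidal)^(1/3)
d = (2 × 6.674×10⁻¹¹ × (5.68 × 10²⁶) × (1.28 × 10⁵) / (1.10 × 10⁻⁴))^(1/3)
  = 4.45 × 10⁸ m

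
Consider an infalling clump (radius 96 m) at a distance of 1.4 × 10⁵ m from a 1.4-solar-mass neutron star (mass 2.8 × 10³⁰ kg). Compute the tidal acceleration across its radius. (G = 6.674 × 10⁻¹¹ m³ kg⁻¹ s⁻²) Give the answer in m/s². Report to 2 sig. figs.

Differencing GM/(d−r)² and GM/d² to first order in r/d gives 2GMr/d³.
Δa = 2GMr/d³
   = 2 × (6.674 × 10⁻¹¹) × (2.8 × 10³⁰) × (96) / (1.4 × 10⁵)³
   = 1.3 × 10⁷ m/s²

1.3 × 10⁷ m/s²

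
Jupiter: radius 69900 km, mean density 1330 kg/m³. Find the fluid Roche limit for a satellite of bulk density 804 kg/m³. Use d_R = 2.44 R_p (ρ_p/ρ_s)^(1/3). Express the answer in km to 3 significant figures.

2.02 × 10⁵ km

d_R = 2.44 × 69900 km × (1330/804)^(1/3)
    = 2.02 × 10⁵ km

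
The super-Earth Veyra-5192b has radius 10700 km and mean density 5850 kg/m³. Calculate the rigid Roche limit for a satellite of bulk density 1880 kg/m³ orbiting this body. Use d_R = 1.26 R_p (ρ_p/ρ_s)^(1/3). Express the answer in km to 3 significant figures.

19700 km

d_R = 1.26 × 10700 km × (5850/1880)^(1/3)
    = 19700 km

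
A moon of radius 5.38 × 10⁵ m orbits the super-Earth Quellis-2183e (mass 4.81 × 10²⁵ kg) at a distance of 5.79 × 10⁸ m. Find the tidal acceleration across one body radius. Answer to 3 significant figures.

a_tidal = 2GMr/d³
        = 2 × (6.674 × 10⁻¹¹) × (4.81 × 10²⁵) × (5.38 × 10⁵) / (5.79 × 10⁸)³
        = 1.78 × 10⁻⁵ m/s²

1.78 × 10⁻⁵ m/s²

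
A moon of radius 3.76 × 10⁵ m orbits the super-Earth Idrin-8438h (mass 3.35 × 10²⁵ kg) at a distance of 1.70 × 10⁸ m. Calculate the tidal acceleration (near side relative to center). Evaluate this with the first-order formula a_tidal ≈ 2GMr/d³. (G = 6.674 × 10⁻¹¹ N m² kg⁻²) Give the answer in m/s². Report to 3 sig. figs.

Δg = 2GMr/d³
   = 2 × (6.674 × 10⁻¹¹) × (3.35 × 10²⁵) × (3.76 × 10⁵) / (1.70 × 10⁸)³
   = 3.42 × 10⁻⁴ m/s²

3.42 × 10⁻⁴ m/s²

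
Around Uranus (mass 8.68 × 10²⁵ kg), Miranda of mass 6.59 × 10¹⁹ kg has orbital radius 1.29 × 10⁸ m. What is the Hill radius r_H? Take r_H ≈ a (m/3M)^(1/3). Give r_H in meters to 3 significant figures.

8.16 × 10⁵ m

r_H ≈ a (m/3M)^(1/3)
    = (1.29 × 10⁸) × (6.59 × 10¹⁹ / (3 × 8.68 × 10²⁵))^(1/3)
    = 8.16 × 10⁵ m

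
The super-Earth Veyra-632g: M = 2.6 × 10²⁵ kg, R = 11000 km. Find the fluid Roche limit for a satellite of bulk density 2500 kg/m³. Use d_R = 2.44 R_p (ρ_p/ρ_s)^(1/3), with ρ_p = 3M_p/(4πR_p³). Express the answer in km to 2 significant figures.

ρ_p = 3M_p/(4πR_p³) = 3 × (2.6 × 10²⁵) / (4π × (1.1 × 10⁷ m)³) = 4700 kg/m³
d_R = 2.44 × 11000 km × (4700/2500)^(1/3)
    = 33000 km

33000 km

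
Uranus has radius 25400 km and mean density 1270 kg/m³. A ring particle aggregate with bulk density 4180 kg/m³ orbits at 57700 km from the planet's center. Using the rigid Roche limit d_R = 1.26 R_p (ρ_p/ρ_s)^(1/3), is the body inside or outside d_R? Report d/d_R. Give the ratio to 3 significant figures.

d_R = 1.26 × (25400 km) × (1270/4180)^(1/3) = 21520 km
d/d_R = (57700) / (21520) = 2.68
Since d/d_R > 1, the body is outside the Roche limit.

outside; d/d_R ≈ 2.68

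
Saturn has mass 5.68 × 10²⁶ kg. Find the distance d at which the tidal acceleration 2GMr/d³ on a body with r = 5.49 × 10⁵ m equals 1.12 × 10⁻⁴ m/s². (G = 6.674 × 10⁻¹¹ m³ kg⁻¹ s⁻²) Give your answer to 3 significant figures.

2GMr/d³ = a_tidal  ⇒  d = (2GMr / a_tidal)^(1/3)
d = (2 × 6.674×10⁻¹¹ × (5.68 × 10²⁶) × (5.49 × 10⁵) / (1.12 × 10⁻⁴))^(1/3)
  = 7.19 × 10⁸ m

7.19 × 10⁸ m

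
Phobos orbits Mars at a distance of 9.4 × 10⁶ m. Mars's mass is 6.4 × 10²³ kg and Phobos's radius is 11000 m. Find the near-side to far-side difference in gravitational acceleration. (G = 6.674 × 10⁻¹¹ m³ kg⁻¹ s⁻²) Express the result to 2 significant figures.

Δa = 4GMr/d³
   = 4 × (6.674 × 10⁻¹¹) × (6.4 × 10²³) × (11000) / (9.4 × 10⁶)³
   = 2.3 × 10⁻³ m/s²

2.3 × 10⁻³ m/s²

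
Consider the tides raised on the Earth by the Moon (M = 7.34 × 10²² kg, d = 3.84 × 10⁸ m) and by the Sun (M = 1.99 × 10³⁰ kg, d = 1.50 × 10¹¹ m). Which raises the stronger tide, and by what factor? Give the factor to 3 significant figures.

Tidal stretch scales as M/d³; compute that for each body.
The Moon: (7.34 × 10²²) / (3.84 × 10⁸)³ = 1.296 × 10⁻³
The Sun: (1.99 × 10³⁰) / (1.50 × 10¹¹)³ = 5.896 × 10⁻⁴
Ratio (larger/smaller) = 2.20

The Moon, by a factor of ≈ 2.20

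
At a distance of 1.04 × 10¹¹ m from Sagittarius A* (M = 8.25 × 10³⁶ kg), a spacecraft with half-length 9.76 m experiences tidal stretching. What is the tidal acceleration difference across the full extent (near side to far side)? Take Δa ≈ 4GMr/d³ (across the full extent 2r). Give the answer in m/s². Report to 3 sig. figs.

Near-to-far spans 2r, so the tidal difference is twice the near-to-center value: 4GMr/d³.
Δa = 4GMr/d³
   = 4 × (6.674 × 10⁻¹¹) × (8.25 × 10³⁶) × (9.76) / (1.04 × 10¹¹)³
   = 1.91 × 10⁻⁵ m/s²

1.91 × 10⁻⁵ m/s²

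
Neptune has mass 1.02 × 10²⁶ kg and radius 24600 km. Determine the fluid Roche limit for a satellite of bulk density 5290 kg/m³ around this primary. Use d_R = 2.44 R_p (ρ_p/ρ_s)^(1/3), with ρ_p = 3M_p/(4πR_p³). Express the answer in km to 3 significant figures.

40600 km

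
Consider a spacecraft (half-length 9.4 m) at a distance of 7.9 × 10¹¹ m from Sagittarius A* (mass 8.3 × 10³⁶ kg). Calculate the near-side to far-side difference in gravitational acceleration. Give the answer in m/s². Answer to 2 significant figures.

4.2 × 10⁻⁸ m/s²

Δg = 4GMr/d³
   = 4 × (6.674 × 10⁻¹¹) × (8.3 × 10³⁶) × (9.4) / (7.9 × 10¹¹)³
   = 4.2 × 10⁻⁸ m/s²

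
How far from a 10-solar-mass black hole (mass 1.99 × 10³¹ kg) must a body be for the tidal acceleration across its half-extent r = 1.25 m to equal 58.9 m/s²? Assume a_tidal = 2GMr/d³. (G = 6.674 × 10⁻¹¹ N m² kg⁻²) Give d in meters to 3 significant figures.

3.83 × 10⁶ m

2GMr/d³ = a_tidal  ⇒  d = (2GMr / a_tidal)^(1/3)
d = (2 × 6.674×10⁻¹¹ × (1.99 × 10³¹) × (1.25) / (58.9))^(1/3)
  = 3.83 × 10⁶ m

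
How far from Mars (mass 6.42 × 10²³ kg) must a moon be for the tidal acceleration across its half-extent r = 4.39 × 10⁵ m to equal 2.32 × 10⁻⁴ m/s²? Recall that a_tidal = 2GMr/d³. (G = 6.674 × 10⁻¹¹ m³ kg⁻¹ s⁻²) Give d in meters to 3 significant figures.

2GMr/d³ = a_tidal  ⇒  d = (2GMr / a_tidal)^(1/3)
d = (2 × 6.674×10⁻¹¹ × (6.42 × 10²³) × (4.39 × 10⁵) / (2.32 × 10⁻⁴))^(1/3)
  = 5.45 × 10⁷ m

5.45 × 10⁷ m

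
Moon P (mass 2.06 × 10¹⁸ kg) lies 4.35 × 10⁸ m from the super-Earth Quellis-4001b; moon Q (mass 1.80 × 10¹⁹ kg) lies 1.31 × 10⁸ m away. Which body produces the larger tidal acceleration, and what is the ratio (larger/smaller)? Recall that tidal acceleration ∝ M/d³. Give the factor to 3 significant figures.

Moon Q, by a factor of ≈ 320

Tidal acceleration ∝ M/d³, so compare M/d³ for each.
Moon P: (2.06 × 10¹⁸) / (4.35 × 10⁸)³ = 2.503 × 10⁻⁸
Moon Q: (1.80 × 10¹⁹) / (1.31 × 10⁸)³ = 8.007 × 10⁻⁶
Ratio (larger/smaller) = 320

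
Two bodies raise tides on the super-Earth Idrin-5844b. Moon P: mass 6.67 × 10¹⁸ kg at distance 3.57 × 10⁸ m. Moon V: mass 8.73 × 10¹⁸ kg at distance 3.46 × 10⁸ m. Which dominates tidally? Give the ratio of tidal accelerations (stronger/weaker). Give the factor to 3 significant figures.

Tidal stretch scales as M/d³; compute that for each body.
Moon P: (6.67 × 10¹⁸) / (3.57 × 10⁸)³ = 1.466 × 10⁻⁷
Moon V: (8.73 × 10¹⁸) / (3.46 × 10⁸)³ = 2.108 × 10⁻⁷
Ratio (larger/smaller) = 1.44

Moon V, by a factor of ≈ 1.44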